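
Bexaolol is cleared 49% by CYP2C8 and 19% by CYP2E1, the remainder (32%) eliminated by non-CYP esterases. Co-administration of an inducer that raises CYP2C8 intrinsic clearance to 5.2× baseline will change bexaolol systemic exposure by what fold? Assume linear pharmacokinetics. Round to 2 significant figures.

CYP2C8: 0.49 × 5.2 = 2.548
CYP2E1: 0.19 (unchanged)
Other: 0.32 (unchanged)
Relative clearance = 2.548 + 0.19 + 0.32 = 3.058.
Since systemic exposure ∝ 1/CL, the ratio is 1 / 3.058 = 0.33.

0.33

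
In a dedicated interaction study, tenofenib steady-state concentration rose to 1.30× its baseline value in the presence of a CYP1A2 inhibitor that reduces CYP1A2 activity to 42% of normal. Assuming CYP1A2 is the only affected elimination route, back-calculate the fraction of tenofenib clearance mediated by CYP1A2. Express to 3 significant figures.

Let fm be the CYP1A2 fraction. New clearance relative to baseline = fm × 0.42 + (1 − fm).
Steady-state concentration ratio = 1 / (new CL fraction), so new CL fraction = 1 / 1.30 = 0.7692.
fm × 0.42 + 1 − fm = 0.7692  ⇒  fm × (0.42 − 1) = −0.2308  ⇒  fm = 0.398.

0.398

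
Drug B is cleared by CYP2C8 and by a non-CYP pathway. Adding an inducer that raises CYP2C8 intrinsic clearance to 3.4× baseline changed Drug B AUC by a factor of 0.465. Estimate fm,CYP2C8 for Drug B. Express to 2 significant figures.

CL'/CL = 1 / 0.465 = 2.151
3.4·fm + (1 − fm) = 2.151
fm = (2.151 − 1) / (3.4 − 1) = 0.48

0.48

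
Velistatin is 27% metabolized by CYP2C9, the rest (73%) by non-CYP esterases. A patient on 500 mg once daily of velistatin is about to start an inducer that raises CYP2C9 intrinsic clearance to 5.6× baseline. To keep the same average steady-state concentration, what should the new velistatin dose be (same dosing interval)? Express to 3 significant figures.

1.12 × 10³ mg

CYP2C9: 0.27 × 5.6 = 1.512
Other: 0.73 (unchanged)
Relative clearance = 1.512 + 0.73 = 2.242.
To maintain the same steady-state level, dose must scale with clearance: new dose = 500 × 2.242 = 1.12 × 10³ mg.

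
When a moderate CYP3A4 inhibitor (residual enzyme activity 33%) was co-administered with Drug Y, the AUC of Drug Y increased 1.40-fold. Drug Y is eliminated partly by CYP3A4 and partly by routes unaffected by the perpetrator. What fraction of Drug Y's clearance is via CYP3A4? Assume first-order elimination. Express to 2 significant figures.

0.43

CL'/CL = 1 / 1.40 = 0.7143
0.33·fm + (1 − fm) = 0.7143
fm = (0.7143 − 1) / (0.33 − 1) = 0.43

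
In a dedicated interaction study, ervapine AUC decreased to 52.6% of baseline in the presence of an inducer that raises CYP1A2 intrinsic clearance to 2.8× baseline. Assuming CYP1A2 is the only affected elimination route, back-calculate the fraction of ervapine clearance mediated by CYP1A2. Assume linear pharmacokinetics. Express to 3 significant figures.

CL'/CL = 1 / 0.526 = 1.901
2.8·fm + (1 − fm) = 1.901
fm = (1.901 − 1) / (2.8 − 1) = 0.501

0.501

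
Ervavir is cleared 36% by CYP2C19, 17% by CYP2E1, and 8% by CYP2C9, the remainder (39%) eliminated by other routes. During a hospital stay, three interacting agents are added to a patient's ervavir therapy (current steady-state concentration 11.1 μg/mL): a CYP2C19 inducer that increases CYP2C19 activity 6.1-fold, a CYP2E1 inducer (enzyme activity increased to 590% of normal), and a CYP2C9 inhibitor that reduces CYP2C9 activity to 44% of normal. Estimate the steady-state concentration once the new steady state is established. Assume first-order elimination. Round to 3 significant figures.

CYP2C19: 0.36 × 6.1 = 2.196
CYP2E1: 0.17 × 5.9 = 1.003
CYP2C9: 0.08 × 0.44 = 0.0352
Other: 0.39 (unchanged)
Relative clearance = 2.196 + 1.003 + 0.0352 + 0.39 = 3.6242.
Steady-state concentration ∝ 1/CL: new value = 11.1 / 3.6242 = 3.06 μg/mL.

3.06 μg/mL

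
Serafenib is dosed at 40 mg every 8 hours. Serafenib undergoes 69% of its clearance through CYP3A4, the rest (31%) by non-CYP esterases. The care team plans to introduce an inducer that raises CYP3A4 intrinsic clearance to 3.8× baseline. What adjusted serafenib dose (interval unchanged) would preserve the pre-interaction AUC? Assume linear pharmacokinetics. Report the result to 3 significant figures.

117 mg

CYP3A4: 0.69 × 3.8 = 2.622
Other: 0.31 (unchanged)
CL_new/CL_old = 2.622 + 0.31 = 2.932.
Exposure is unchanged when dose changes in proportion to clearance. New dose = 40 mg × 2.932 = 117 mg.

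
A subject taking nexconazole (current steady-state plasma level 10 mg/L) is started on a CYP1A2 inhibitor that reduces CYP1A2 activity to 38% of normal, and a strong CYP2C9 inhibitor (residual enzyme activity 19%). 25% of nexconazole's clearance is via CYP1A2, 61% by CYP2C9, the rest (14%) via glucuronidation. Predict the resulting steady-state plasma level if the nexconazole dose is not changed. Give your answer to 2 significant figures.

28 mg/L

The CYP1A2 pathway (25% of clearance) falls to 0.38× activity: 0.25 × 0.38 = 0.095.
The CYP2C9 pathway (61% of clearance) falls to 0.19× activity: 0.61 × 0.19 = 0.1159.
The remaining 14% of clearance is unaffected.
CL_new/CL_old = 0.095 + 0.1159 + 0.14 = 0.3509.
Steady-state plasma level ∝ 1/CL: new value = 10 / 0.3509 = 28 mg/L.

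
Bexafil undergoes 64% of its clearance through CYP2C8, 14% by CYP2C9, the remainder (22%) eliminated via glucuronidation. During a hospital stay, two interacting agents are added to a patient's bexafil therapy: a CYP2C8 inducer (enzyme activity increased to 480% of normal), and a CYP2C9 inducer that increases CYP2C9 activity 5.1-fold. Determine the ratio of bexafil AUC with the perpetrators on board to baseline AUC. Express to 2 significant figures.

0.25

CYP2C8: 0.64 × 4.8 = 3.072
CYP2C9: 0.14 × 5.1 = 0.714
Other: 0.22 (unchanged)
Relative clearance = 3.072 + 0.714 + 0.22 = 4.006.
Net AUC ratio = 1 / 4.006 = 0.25.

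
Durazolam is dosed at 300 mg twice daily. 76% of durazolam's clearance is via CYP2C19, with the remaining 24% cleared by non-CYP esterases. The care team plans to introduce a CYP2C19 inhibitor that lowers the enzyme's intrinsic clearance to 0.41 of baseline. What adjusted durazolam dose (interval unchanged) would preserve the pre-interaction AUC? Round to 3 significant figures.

The CYP2C19 pathway (76% of clearance) falls to 0.41× activity: 0.76 × 0.41 = 0.3116.
Non-CYP routes (24%) are unchanged.
CL_new/CL_old = 0.3116 + 0.24 = 0.5516.
Css,avg = (dose rate)/CL, so holding Css fixed requires dose ∝ CL: 300 × 0.5516 = 165 mg.

165 mg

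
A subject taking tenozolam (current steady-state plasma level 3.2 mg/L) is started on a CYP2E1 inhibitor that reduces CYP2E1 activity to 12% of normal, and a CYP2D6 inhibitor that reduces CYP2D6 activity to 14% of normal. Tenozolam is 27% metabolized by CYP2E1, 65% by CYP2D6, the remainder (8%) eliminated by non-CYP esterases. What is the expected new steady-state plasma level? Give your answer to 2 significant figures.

The CYP2E1 pathway (27% of clearance) is reduced to 0.12× activity: 0.27 × 0.12 = 0.0324.
The CYP2D6 pathway (65% of clearance) drops to 0.14× activity: 0.65 × 0.14 = 0.091.
The remaining 8% of clearance is unaffected.
CL_new/CL_old = 0.0324 + 0.091 + 0.08 = 0.2034.
Steady-state plasma level ∝ 1/CL: new value = 3.2 / 0.2034 = 16 mg/L.

16 mg/L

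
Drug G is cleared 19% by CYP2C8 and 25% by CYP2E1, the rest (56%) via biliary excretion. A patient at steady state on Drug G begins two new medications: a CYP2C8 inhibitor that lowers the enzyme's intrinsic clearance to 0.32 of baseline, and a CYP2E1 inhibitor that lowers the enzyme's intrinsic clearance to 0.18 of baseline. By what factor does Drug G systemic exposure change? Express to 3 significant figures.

1.50

The CYP2C8 pathway (19% of clearance) drops to 0.32× activity: 0.19 × 0.32 = 0.0608.
The CYP2E1 pathway (25% of clearance) drops to 0.18× activity: 0.25 × 0.18 = 0.045.
The remaining 56% of clearance is unaffected.
CL_new/CL_old = 0.0608 + 0.045 + 0.56 = 0.6658.
Net systemic exposure ratio = 1 / 0.6658 = 1.50.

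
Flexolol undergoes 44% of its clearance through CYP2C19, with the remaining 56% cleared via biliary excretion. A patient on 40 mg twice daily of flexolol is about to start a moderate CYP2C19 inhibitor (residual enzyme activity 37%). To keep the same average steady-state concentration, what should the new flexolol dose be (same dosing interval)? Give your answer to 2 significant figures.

29 mg

CYP2C19: 0.44 × 0.37 = 0.1628
Other: 0.56 (unchanged)
New clearance relative to baseline: 0.1628 + 0.56 = 0.7228.
Exposure is unchanged when dose changes in proportion to clearance. New dose = 40 mg × 0.7228 = 29 mg.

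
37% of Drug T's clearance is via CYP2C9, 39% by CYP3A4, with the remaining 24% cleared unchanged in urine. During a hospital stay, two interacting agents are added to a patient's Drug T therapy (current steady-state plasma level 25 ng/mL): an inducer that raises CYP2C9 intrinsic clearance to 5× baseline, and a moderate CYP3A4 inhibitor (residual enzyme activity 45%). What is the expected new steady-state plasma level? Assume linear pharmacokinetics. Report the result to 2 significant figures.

11 ng/mL

CYP2C9: 0.37 × 5 = 1.85
CYP3A4: 0.39 × 0.45 = 0.1755
Other: 0.24 (unchanged)
Relative clearance = 1.85 + 0.1755 + 0.24 = 2.2655.
New steady-state plasma level = 25 / 2.2655 = 11 ng/mL (concentration scales inversely with clearance).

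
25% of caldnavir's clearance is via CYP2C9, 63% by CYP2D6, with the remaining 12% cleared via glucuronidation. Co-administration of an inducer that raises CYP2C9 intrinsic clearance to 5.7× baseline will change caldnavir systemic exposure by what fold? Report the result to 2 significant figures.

0.46

The CYP2C9 pathway (25% of clearance) increases to 5.7× activity: 0.25 × 5.7 = 1.425.
CYP2D6 (63%) and the residual 12% are unaffected.
New clearance relative to baseline: 1.425 + 0.63 + 0.12 = 2.175.
Systemic exposure is inversely proportional to clearance, so the fold-change is 1 / 2.175 = 0.46.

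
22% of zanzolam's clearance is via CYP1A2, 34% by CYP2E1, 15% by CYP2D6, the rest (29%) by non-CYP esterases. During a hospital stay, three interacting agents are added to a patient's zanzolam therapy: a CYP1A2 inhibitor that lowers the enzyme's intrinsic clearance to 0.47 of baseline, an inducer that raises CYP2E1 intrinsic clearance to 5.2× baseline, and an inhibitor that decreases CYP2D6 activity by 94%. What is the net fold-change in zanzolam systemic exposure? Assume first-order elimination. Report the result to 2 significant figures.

CYP1A2: 0.22 × 0.47 = 0.1034
CYP2E1: 0.34 × 5.2 = 1.768
CYP2D6: 0.15 × 0.06 = 0.009
Other: 0.29 (unchanged)
New clearance relative to baseline: 0.1034 + 1.768 + 0.009 + 0.29 = 2.1704.
Net systemic exposure ratio = 1 / 2.1704 = 0.46.

0.46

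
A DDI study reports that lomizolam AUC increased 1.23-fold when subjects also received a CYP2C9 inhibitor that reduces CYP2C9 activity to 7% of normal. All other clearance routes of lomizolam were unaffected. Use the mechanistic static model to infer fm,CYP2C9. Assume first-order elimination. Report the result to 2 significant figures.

0.20

Let x = fm,CYP2C9. Because AUC ∝ 1/CL, relative clearance fell to 1/1.23 = 0.813.
Setting x·0.07 + (1 − x) = 0.813 and solving: x = (0.813 − 1)/(0.07 − 1) = 0.20.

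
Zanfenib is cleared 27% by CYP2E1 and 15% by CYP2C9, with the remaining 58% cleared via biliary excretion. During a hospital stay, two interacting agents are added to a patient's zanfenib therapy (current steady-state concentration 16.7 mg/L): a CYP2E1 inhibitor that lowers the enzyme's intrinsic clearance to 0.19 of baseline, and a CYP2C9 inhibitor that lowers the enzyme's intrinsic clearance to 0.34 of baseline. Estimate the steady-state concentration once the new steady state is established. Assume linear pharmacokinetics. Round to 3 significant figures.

The CYP2E1 pathway (27% of clearance) drops to 0.19× activity: 0.27 × 0.19 = 0.0513.
The CYP2C9 pathway (15% of clearance) falls to 0.34× activity: 0.15 × 0.34 = 0.051.
Non-CYP routes (58%) are unchanged.
New clearance relative to baseline: 0.0513 + 0.051 + 0.58 = 0.6823.
New steady-state concentration = 16.7 / 0.6823 = 24.5 mg/L (concentration scales inversely with clearance).

24.5 mg/L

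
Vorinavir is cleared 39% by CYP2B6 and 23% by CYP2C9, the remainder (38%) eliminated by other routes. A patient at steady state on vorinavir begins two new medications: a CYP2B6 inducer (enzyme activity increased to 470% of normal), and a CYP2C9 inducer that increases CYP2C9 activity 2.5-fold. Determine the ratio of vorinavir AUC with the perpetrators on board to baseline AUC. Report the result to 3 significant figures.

The CYP2B6 pathway (39% of clearance) rises to 4.7× activity: 0.39 × 4.7 = 1.833.
The CYP2C9 pathway (23% of clearance) is boosted to 2.5× activity: 0.23 × 2.5 = 0.575.
Non-CYP routes (38%) are unchanged.
New clearance relative to baseline: 1.833 + 0.575 + 0.38 = 2.788.
AUC ∝ 1/CL: fold-change = 1 / 2.788 = 0.359.

0.359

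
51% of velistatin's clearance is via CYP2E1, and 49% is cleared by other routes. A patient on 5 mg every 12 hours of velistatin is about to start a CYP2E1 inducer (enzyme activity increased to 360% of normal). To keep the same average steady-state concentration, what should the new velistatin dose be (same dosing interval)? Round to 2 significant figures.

12 mg

CYP2E1: 0.51 × 3.6 = 1.836
Other: 0.49 (unchanged)
Relative clearance = 1.836 + 0.49 = 2.326.
Css,avg = (dose rate)/CL, so holding Css fixed requires dose ∝ CL: 5 × 2.326 = 12 mg.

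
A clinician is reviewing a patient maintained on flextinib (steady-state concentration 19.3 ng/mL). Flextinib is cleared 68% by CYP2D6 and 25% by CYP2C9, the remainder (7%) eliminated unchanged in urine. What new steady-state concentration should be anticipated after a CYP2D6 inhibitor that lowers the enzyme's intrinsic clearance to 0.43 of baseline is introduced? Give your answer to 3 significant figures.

The CYP2D6 pathway (68% of clearance) falls to 0.43× activity: 0.68 × 0.43 = 0.2924.
CYP2C9 (25%) and the residual 7% are unaffected.
CL_new/CL_old = 0.2924 + 0.25 + 0.07 = 0.6124.
New steady-state concentration = baseline ÷ relative clearance = 19.3 / 0.6124 = 31.5 ng/mL.

31.5 ng/mL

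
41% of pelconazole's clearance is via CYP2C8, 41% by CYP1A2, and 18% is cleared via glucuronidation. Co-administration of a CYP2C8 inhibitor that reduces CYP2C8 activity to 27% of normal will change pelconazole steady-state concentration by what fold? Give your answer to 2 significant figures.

1.4

CYP2C8: 0.41 × 0.27 = 0.1107
CYP1A2: 0.41 (unchanged)
Other: 0.18 (unchanged)
Relative clearance = 0.1107 + 0.41 + 0.18 = 0.7007.
Steady-state concentration ratio = CL_old/CL_new = 1 / 0.7007 = 1.4.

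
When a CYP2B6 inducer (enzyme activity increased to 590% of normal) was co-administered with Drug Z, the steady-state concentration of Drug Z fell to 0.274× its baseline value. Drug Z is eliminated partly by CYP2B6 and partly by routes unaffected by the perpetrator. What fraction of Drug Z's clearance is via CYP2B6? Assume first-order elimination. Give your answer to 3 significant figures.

Write x for the fraction cleared via CYP2B6. The observed steady-state concentration change means clearance rose to 1/0.274 = 3.65 of baseline.
Only the CYP2B6 route changed, so 3.65 = x·5.9 + (1 − x), giving x = 0.541.

0.541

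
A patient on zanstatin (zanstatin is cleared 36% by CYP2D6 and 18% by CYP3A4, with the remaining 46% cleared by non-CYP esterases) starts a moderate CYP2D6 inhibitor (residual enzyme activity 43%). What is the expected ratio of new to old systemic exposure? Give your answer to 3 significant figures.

The CYP2D6 pathway (36% of clearance) falls to 0.43× activity: 0.36 × 0.43 = 0.1548.
CYP3A4 (18%) and the residual 46% are unaffected.
CL_new/CL_old = 0.1548 + 0.18 + 0.46 = 0.7948.
Systemic exposure ratio = CL_old/CL_new = 1 / 0.7948 = 1.26.

1.26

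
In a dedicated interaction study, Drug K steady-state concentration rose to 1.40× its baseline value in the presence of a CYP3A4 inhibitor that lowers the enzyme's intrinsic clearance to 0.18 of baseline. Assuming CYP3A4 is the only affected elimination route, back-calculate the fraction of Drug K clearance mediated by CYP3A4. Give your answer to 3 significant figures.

CL'/CL = 1 / 1.40 = 0.7143
0.18·fm + (1 − fm) = 0.7143
fm = (0.7143 − 1) / (0.18 − 1) = 0.348

0.348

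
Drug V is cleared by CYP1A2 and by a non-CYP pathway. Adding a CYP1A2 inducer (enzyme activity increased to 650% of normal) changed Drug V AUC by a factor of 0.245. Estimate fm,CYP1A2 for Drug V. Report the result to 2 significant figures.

Let fm be the CYP1A2 fraction. New clearance relative to baseline = fm × 6.5 + (1 − fm).
AUC ratio = 1 / (new CL fraction), so new CL fraction = 1 / 0.245 = 4.082.
fm × 6.5 + 1 − fm = 4.082  ⇒  fm × (6.5 − 1) = 3.082  ⇒  fm = 0.56.

0.56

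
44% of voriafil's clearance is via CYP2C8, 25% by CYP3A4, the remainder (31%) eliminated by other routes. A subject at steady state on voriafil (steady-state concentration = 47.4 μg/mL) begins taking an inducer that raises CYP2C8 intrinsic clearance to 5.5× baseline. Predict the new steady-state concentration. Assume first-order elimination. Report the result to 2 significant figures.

16 μg/mL

CYP2C8: 0.44 × 5.5 = 2.42
CYP3A4: 0.25 (unchanged)
Other: 0.31 (unchanged)
Relative clearance = 2.42 + 0.25 + 0.31 = 2.98.
With dosing unchanged, steady-state concentration scales as 1/CL: 47.4 / 2.98 = 16 μg/mL.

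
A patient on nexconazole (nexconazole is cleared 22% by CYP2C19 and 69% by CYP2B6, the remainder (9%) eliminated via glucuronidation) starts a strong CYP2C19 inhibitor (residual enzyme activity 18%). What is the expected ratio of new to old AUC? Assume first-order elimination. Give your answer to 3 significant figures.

1.22

CYP2C19: 0.22 × 0.18 = 0.0396
CYP2B6: 0.69 (unchanged)
Other: 0.09 (unchanged)
CL_new/CL_old = 0.0396 + 0.69 + 0.09 = 0.8196.
AUC ratio = CL_old/CL_new = 1 / 0.8196 = 1.22.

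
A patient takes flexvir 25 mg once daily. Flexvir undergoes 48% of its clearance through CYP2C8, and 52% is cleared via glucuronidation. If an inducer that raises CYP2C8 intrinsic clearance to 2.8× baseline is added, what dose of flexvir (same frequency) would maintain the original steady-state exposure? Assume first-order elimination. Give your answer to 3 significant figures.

The CYP2C8 pathway (48% of clearance) increases to 2.8× activity: 0.48 × 2.8 = 1.344.
The remaining 52% of clearance is unaffected.
Relative clearance = 1.344 + 0.52 = 1.864.
Exposure is unchanged when dose changes in proportion to clearance. New dose = 25 mg × 1.864 = 46.6 mg.

46.6 mg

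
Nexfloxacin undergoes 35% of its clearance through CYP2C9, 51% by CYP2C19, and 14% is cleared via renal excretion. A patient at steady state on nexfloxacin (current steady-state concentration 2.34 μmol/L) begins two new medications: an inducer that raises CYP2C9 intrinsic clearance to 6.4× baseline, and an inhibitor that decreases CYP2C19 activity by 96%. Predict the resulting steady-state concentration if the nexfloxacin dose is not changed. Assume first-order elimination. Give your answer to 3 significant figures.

0.975 μmol/L

The CYP2C9 pathway (35% of clearance) is boosted to 6.4× activity: 0.35 × 6.4 = 2.24.
The CYP2C19 pathway (51% of clearance) is reduced to 0.04× activity: 0.51 × 0.04 = 0.0204.
The remaining 14% of clearance is unaffected.
Relative clearance = 2.24 + 0.0204 + 0.14 = 2.4004.
New steady-state concentration = 2.34 / 2.4004 = 0.975 μmol/L (concentration scales inversely with clearance).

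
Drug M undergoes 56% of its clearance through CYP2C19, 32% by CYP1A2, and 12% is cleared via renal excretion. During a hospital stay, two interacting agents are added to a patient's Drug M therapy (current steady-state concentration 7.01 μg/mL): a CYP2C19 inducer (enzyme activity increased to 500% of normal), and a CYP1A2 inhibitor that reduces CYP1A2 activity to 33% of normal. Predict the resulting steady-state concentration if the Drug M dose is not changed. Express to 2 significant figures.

CYP2C19: 0.56 × 5 = 2.8
CYP1A2: 0.32 × 0.33 = 0.1056
Other: 0.12 (unchanged)
Relative clearance = 2.8 + 0.1056 + 0.12 = 3.0256.
Dividing the baseline by the relative clearance: 7.01 / 3.0256 = 2.3 μg/mL.

2.3 μg/mL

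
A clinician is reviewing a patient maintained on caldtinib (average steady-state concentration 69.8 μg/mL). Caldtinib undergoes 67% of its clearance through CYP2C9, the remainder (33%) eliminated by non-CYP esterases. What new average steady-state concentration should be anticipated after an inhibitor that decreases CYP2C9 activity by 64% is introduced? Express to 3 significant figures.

The CYP2C9 pathway (67% of clearance) drops to 0.36× activity: 0.67 × 0.36 = 0.2412.
The remaining 33% of clearance is unaffected.
New clearance relative to baseline: 0.2412 + 0.33 = 0.5712.
New average steady-state concentration = baseline ÷ relative clearance = 69.8 / 0.5712 = 122 μg/mL.

122 μg/mL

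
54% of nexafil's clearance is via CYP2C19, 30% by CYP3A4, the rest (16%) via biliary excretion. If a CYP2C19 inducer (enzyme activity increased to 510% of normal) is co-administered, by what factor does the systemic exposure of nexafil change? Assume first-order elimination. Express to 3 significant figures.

The CYP2C19 pathway (54% of clearance) rises to 5.1× activity: 0.54 × 5.1 = 2.754.
CYP3A4 (30%) and the residual 16% are unaffected.
Relative clearance = 2.754 + 0.3 + 0.16 = 3.214.
Since systemic exposure ∝ 1/CL, the ratio is 1 / 3.214 = 0.311.

0.311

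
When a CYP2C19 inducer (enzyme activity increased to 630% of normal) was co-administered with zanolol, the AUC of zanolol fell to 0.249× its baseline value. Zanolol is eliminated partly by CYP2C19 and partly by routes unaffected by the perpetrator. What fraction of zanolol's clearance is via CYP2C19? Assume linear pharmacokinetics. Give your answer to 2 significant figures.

0.57

CL'/CL = 1 / 0.249 = 4.016
6.3·fm + (1 − fm) = 4.016
fm = (4.016 − 1) / (6.3 − 1) = 0.57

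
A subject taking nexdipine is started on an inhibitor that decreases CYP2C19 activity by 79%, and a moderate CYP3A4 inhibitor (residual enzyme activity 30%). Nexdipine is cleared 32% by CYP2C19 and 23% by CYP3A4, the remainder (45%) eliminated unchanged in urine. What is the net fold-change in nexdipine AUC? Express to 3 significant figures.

1.71

The CYP2C19 pathway (32% of clearance) falls to 0.21× activity: 0.32 × 0.21 = 0.0672.
The CYP3A4 pathway (23% of clearance) drops to 0.3× activity: 0.23 × 0.3 = 0.069.
The remaining 45% of clearance is unaffected.
Relative clearance = 0.0672 + 0.069 + 0.45 = 0.5862.
Because AUC varies inversely with clearance, the combined effect is 1 / 0.5862 = 1.71.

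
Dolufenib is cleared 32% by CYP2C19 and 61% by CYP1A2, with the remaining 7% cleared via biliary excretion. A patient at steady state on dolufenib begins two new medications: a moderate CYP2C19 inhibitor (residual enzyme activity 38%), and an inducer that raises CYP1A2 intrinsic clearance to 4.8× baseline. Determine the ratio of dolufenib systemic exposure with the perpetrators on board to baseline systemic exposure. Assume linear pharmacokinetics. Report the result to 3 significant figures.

CYP2C19: 0.32 × 0.38 = 0.1216
CYP1A2: 0.61 × 4.8 = 2.928
Other: 0.07 (unchanged)
New clearance relative to baseline: 0.1216 + 2.928 + 0.07 = 3.1196.
Net systemic exposure ratio = 1 / 3.1196 = 0.321.

0.321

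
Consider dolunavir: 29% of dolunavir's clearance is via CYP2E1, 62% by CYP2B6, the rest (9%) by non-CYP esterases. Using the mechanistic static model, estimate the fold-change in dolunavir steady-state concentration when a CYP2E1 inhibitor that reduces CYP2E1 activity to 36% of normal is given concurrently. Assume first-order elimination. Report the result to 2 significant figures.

CYP2E1: 0.29 × 0.36 = 0.1044
CYP2B6: 0.62 (unchanged)
Other: 0.09 (unchanged)
New clearance relative to baseline: 0.1044 + 0.62 + 0.09 = 0.8144.
Steady-state concentration ratio = CL_old/CL_new = 1 / 0.8144 = 1.2.

1.2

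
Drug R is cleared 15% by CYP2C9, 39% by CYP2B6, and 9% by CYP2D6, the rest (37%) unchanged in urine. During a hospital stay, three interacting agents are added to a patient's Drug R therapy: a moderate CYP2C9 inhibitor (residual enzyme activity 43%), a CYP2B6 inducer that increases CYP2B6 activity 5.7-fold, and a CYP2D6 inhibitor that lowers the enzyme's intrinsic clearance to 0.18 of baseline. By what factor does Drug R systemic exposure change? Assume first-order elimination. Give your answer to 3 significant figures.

0.374

The CYP2C9 pathway (15% of clearance) is reduced to 0.43× activity: 0.15 × 0.43 = 0.0645.
The CYP2B6 pathway (39% of clearance) is boosted to 5.7× activity: 0.39 × 5.7 = 2.223.
The CYP2D6 pathway (9% of clearance) drops to 0.18× activity: 0.09 × 0.18 = 0.0162.
The remaining 37% of clearance is unaffected.
Relative clearance = 0.0645 + 2.223 + 0.0162 + 0.37 = 2.6737.
Net systemic exposure ratio = 1 / 2.6737 = 0.374.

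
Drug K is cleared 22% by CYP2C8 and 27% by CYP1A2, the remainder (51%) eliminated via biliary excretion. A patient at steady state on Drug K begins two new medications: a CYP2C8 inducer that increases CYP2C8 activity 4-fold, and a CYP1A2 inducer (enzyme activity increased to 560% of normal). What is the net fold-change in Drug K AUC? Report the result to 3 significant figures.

0.345

The CYP2C8 pathway (22% of clearance) is boosted to 4× activity: 0.22 × 4 = 0.88.
The CYP1A2 pathway (27% of clearance) rises to 5.6× activity: 0.27 × 5.6 = 1.512.
Non-CYP routes (51%) are unchanged.
CL_new/CL_old = 0.88 + 1.512 + 0.51 = 2.902.
AUC ∝ 1/CL: fold-change = 1 / 2.902 = 0.345.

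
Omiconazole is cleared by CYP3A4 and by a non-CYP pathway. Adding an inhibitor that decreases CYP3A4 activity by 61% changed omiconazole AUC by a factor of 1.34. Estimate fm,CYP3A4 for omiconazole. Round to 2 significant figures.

0.42

Write x for the fraction cleared via CYP3A4. The observed AUC change means clearance fell to 1/1.34 = 0.7463 of baseline.
Setting x·0.39 + (1 − x) = 0.7463 and solving: x = (0.7463 − 1)/(0.39 − 1) = 0.42.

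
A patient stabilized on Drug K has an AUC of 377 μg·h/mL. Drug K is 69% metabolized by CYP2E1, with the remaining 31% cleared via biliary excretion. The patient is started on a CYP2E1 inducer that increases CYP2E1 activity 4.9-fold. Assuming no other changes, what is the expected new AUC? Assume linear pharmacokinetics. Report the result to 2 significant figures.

The CYP2E1 pathway (69% of clearance) rises to 4.9× activity: 0.69 × 4.9 = 3.381.
The remaining 31% of clearance is unaffected.
New clearance relative to baseline: 3.381 + 0.31 = 3.691.
With dosing unchanged, AUC scales as 1/CL: 377 / 3.691 = 1.0 × 10² μg·h/mL.

1.0 × 10² μg·h/mL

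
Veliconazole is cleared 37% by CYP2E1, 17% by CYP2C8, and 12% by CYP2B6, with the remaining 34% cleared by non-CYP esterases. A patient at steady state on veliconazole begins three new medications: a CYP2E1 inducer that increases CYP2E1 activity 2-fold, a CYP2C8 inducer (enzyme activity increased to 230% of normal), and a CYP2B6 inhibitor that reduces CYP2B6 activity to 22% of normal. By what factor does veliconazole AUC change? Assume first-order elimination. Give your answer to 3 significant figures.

0.668

The CYP2E1 pathway (37% of clearance) is boosted to 2× activity: 0.37 × 2 = 0.74.
The CYP2C8 pathway (17% of clearance) is boosted to 2.3× activity: 0.17 × 2.3 = 0.391.
The CYP2B6 pathway (12% of clearance) falls to 0.22× activity: 0.12 × 0.22 = 0.0264.
The remaining 34% of clearance is unaffected.
New clearance relative to baseline: 0.74 + 0.391 + 0.0264 + 0.34 = 1.4974.
Net AUC ratio = 1 / 1.4974 = 0.668.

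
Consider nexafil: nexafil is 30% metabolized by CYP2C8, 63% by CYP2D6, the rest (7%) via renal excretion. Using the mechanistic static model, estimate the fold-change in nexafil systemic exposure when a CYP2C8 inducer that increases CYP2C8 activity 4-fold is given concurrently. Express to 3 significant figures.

0.526

The CYP2C8 pathway (30% of clearance) increases to 4× activity: 0.3 × 4 = 1.2.
CYP2D6 (63%) and the residual 7% are unaffected.
CL_new/CL_old = 1.2 + 0.63 + 0.07 = 1.9.
Systemic exposure ratio = CL_old/CL_new = 1 / 1.9 = 0.526.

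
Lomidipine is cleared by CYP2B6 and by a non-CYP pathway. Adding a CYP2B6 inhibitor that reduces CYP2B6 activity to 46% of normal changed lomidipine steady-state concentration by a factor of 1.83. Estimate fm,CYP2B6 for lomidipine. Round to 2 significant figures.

0.84

Write x for the fraction cleared via CYP2B6. The observed steady-state concentration change means clearance fell to 1/1.83 = 0.5464 of baseline.
Only the CYP2B6 route changed, so 0.5464 = x·0.46 + (1 − x), giving x = 0.84.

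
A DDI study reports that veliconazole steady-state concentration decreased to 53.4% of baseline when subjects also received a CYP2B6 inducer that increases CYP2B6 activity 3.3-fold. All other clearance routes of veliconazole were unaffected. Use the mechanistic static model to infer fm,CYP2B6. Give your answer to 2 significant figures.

CL'/CL = 1 / 0.534 = 1.873
3.3·fm + (1 − fm) = 1.873
fm = (1.873 − 1) / (3.3 − 1) = 0.38

0.38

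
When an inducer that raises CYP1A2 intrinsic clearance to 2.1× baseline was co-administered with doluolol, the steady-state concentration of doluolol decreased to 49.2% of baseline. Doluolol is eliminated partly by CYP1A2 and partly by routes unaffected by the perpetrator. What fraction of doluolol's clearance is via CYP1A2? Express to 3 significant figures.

Let fm be the CYP1A2 fraction. New clearance relative to baseline = fm × 2.1 + (1 − fm).
Steady-state concentration ratio = 1 / (new CL fraction), so new CL fraction = 1 / 0.492 = 2.033.
fm × 2.1 + 1 − fm = 2.033  ⇒  fm × (2.1 − 1) = 1.033  ⇒  fm = 0.939.

0.939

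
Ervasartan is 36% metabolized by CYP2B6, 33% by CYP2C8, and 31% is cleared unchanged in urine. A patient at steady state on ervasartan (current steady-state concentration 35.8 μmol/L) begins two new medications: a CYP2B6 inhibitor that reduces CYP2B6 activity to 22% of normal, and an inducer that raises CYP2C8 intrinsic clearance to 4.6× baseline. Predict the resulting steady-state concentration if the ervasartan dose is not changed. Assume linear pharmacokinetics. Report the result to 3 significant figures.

CYP2B6: 0.36 × 0.22 = 0.0792
CYP2C8: 0.33 × 4.6 = 1.518
Other: 0.31 (unchanged)
New clearance relative to baseline: 0.0792 + 1.518 + 0.31 = 1.9072.
Dividing the baseline by the relative clearance: 35.8 / 1.9072 = 18.8 μmol/L.

18.8 μmol/L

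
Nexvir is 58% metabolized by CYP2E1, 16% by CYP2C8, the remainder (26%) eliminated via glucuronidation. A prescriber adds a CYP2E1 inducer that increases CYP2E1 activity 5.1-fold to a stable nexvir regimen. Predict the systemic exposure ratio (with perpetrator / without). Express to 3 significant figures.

0.296

The CYP2E1 pathway (58% of clearance) rises to 5.1× activity: 0.58 × 5.1 = 2.958.
CYP2C8 (16%) and the residual 26% are unaffected.
CL_new/CL_old = 2.958 + 0.16 + 0.26 = 3.378.
Systemic exposure is inversely proportional to clearance, so the fold-change is 1 / 3.378 = 0.296.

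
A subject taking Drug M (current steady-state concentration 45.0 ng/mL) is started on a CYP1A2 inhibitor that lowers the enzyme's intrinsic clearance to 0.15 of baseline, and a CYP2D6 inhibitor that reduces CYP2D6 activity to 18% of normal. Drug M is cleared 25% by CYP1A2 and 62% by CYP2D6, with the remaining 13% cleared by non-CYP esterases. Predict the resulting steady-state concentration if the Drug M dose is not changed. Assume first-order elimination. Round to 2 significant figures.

1.6 × 10² ng/mL

The CYP1A2 pathway (25% of clearance) drops to 0.15× activity: 0.25 × 0.15 = 0.0375.
The CYP2D6 pathway (62% of clearance) drops to 0.18× activity: 0.62 × 0.18 = 0.1116.
Non-CYP routes (13%) are unchanged.
New clearance relative to baseline: 0.0375 + 0.1116 + 0.13 = 0.2791.
Steady-state concentration ∝ 1/CL: new value = 45.0 / 0.2791 = 1.6 × 10² ng/mL.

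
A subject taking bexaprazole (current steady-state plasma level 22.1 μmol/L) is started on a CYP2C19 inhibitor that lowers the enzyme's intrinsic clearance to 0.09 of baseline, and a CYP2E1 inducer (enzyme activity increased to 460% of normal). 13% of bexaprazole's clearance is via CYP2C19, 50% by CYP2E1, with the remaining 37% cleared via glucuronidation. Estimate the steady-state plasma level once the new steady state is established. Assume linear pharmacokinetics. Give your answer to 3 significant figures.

The CYP2C19 pathway (13% of clearance) falls to 0.09× activity: 0.13 × 0.09 = 0.0117.
The CYP2E1 pathway (50% of clearance) rises to 4.6× activity: 0.5 × 4.6 = 2.3.
The remaining 37% of clearance is unaffected.
Relative clearance = 0.0117 + 2.3 + 0.37 = 2.6817.
Dividing the baseline by the relative clearance: 22.1 / 2.6817 = 8.24 μmol/L.

8.24 μmol/L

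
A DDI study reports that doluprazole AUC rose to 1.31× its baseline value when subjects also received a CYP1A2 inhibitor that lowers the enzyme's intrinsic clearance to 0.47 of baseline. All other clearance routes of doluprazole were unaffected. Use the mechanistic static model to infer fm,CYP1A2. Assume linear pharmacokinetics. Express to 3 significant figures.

0.446

Let x = fm,CYP1A2. Because AUC ∝ 1/CL, relative clearance fell to 1/1.31 = 0.7634.
Setting x·0.47 + (1 − x) = 0.7634 and solving: x = (0.7634 − 1)/(0.47 − 1) = 0.446.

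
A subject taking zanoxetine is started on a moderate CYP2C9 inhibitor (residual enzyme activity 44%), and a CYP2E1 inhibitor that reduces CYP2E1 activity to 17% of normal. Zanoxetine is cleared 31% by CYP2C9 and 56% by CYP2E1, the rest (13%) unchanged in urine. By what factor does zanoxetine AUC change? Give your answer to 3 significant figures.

The CYP2C9 pathway (31% of clearance) is reduced to 0.44× activity: 0.31 × 0.44 = 0.1364.
The CYP2E1 pathway (56% of clearance) drops to 0.17× activity: 0.56 × 0.17 = 0.0952.
The remaining 13% of clearance is unaffected.
New clearance relative to baseline: 0.1364 + 0.0952 + 0.13 = 0.3616.
Because AUC varies inversely with clearance, the combined effect is 1 / 0.3616 = 2.77.

2.77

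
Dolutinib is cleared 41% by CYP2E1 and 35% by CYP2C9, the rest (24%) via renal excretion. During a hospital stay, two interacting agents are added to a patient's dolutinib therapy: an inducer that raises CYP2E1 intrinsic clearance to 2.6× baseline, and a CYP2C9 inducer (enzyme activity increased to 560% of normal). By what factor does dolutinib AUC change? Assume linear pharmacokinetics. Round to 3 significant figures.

The CYP2E1 pathway (41% of clearance) rises to 2.6× activity: 0.41 × 2.6 = 1.066.
The CYP2C9 pathway (35% of clearance) rises to 5.6× activity: 0.35 × 5.6 = 1.96.
Non-CYP routes (24%) are unchanged.
CL_new/CL_old = 1.066 + 1.96 + 0.24 = 3.266.
AUC ∝ 1/CL: fold-change = 1 / 3.266 = 0.306.

0.306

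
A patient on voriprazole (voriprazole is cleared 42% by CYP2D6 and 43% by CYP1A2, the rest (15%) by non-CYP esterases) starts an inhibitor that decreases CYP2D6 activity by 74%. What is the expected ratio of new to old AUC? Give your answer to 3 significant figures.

1.45

The CYP2D6 pathway (42% of clearance) falls to 0.26× activity: 0.42 × 0.26 = 0.1092.
CYP1A2 (43%) and the residual 15% are unaffected.
Relative clearance = 0.1092 + 0.43 + 0.15 = 0.6892.
Since AUC ∝ 1/CL, the ratio is 1 / 0.6892 = 1.45.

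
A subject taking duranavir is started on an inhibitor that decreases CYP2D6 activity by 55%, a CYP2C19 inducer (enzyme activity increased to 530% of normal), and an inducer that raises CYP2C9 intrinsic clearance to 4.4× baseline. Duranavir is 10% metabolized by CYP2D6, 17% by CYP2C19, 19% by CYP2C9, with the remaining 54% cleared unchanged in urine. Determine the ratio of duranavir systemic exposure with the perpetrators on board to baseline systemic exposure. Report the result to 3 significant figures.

0.431

The CYP2D6 pathway (10% of clearance) is reduced to 0.45× activity: 0.1 × 0.45 = 0.045.
The CYP2C19 pathway (17% of clearance) rises to 5.3× activity: 0.17 × 5.3 = 0.901.
The CYP2C9 pathway (19% of clearance) is boosted to 4.4× activity: 0.19 × 4.4 = 0.836.
Non-CYP routes (54%) are unchanged.
Relative clearance = 0.045 + 0.901 + 0.836 + 0.54 = 2.322.
Systemic exposure ∝ 1/CL: fold-change = 1 / 2.322 = 0.431.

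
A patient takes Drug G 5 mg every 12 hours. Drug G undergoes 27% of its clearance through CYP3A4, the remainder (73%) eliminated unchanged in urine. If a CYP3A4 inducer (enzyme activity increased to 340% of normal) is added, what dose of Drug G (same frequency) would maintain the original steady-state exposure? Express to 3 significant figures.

8.24 mg

The CYP3A4 pathway (27% of clearance) is boosted to 3.4× activity: 0.27 × 3.4 = 0.918.
Non-CYP routes (73%) are unchanged.
New clearance relative to baseline: 0.918 + 0.73 = 1.648.
Exposure is unchanged when dose changes in proportion to clearance. New dose = 5 mg × 1.648 = 8.24 mg.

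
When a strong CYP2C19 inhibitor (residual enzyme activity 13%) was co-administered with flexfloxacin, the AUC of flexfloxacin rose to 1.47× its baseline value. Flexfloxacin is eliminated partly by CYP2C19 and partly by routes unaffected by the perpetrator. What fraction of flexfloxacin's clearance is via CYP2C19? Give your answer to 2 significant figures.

0.37

Let fm be the CYP2C19 fraction. New clearance relative to baseline = fm × 0.13 + (1 − fm).
AUC ratio = 1 / (new CL fraction), so new CL fraction = 1 / 1.47 = 0.6803.
fm × 0.13 + 1 − fm = 0.6803  ⇒  fm × (0.13 − 1) = −0.3197  ⇒  fm = 0.37.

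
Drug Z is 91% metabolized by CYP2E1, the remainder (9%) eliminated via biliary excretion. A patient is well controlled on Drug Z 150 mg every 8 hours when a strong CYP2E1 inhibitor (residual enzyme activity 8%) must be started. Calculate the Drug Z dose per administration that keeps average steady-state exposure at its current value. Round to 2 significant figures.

24 mg

The CYP2E1 pathway (91% of clearance) drops to 0.08× activity: 0.91 × 0.08 = 0.0728.
Non-CYP routes (9%) are unchanged.
Relative clearance = 0.0728 + 0.09 = 0.1628.
To maintain the same steady-state level, dose must scale with clearance: new dose = 150 × 0.1628 = 24 mg.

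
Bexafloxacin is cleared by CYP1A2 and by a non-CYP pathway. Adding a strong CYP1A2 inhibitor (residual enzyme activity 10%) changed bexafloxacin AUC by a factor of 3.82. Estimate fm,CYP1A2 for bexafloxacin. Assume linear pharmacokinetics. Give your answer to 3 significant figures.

0.820

Let fm be the CYP1A2 fraction. New clearance relative to baseline = fm × 0.1 + (1 − fm).
AUC ratio = 1 / (new CL fraction), so new CL fraction = 1 / 3.82 = 0.2618.
fm × 0.1 + 1 − fm = 0.2618  ⇒  fm × (0.1 − 1) = −0.7382  ⇒  fm = 0.820.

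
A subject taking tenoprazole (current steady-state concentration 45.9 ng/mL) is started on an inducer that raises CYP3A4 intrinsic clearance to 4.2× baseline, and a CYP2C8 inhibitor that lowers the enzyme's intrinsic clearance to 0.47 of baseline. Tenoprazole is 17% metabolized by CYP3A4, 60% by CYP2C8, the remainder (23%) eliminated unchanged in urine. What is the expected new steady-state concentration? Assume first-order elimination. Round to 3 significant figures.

37.4 ng/mL

CYP3A4: 0.17 × 4.2 = 0.714
CYP2C8: 0.6 × 0.47 = 0.282
Other: 0.23 (unchanged)
CL_new/CL_old = 0.714 + 0.282 + 0.23 = 1.226.
New steady-state concentration = 45.9 / 1.226 = 37.4 ng/mL (concentration scales inversely with clearance).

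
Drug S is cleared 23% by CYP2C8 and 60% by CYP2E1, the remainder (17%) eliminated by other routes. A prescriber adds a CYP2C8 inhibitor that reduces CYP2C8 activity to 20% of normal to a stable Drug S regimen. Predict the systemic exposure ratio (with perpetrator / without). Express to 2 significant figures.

1.2

The CYP2C8 pathway (23% of clearance) is reduced to 0.2× activity: 0.23 × 0.2 = 0.046.
CYP2E1 (60%) and the residual 17% are unaffected.
Relative clearance = 0.046 + 0.6 + 0.17 = 0.816.
Systemic exposure ratio = CL_old/CL_new = 1 / 0.816 = 1.2.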